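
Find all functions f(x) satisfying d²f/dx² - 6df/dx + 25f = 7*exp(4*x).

Characteristic equation r² - 6r + 25 = 0 has discriminant (-6)² - 4·(25) = -64 < 0, so r = 3 ± 4i.
Hence f_h = C1*cos(4*x)*exp(3*x) + C2*exp(3*x)*sin(4*x).
Try f_p = A*exp(4*x). Substituting into the equation and dividing by exp(4*x) gives A = 7/17, so f_p = 7*exp(4*x)/17.

f = 7*exp(4*x)/17 + C1*cos(4*x)*exp(3*x) + C2*exp(3*x)*sin(4*x)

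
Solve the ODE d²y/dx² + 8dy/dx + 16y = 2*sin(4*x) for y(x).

Characteristic equation r² + 8r + 16 = 0 has discriminant (8)² - 4·(16) = 0, so r = -4 is a repeated root.
Hence y_h = (C1 + C2*x)*exp(-4*x).
Try y_p = A*cos(4*x) + B*sin(4*x). Substituting and equating the coefficients of cos(4x) and sin(4x) gives A = -1/16, B = 0, so y_p = -cos(4*x)/16.

y = -cos(4*x)/16 + C1*exp(-4*x) + C2*x*exp(-4*x)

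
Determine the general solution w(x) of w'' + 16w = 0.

w = C1*cos(4*x) + C2*sin(4*x)

Characteristic equation r² + 16 = 0 has discriminant (0)² - 4·(16) = -64 < 0, so r = ± 4i.
Hence w_h = C1*cos(4*x) + C2*sin(4*x).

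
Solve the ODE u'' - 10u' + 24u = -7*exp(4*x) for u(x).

Characteristic equation r² - 10r + 24 = 0 factors as (r - 6)(r - 4) = 0, so r = 6, 4.
Hence u_h = C1*exp(6*x) + C2*exp(4*x).
Since exp(4*x) solves the homogeneous equation (r = 4 is a root of multiplicity 1), multiply the trial by x. Try u_p = A*x*exp(4*x). Substituting into the equation and dividing by exp(4*x) gives A = 7/2, so u_p = 7*x*exp(4*x)/2.

u = C1*exp(6*x) + C2*exp(4*x) + 7*x*exp(4*x)/2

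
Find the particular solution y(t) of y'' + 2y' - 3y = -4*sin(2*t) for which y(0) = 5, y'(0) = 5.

Characteristic equation r² + 2r - 3 = 0 factors as (r + 3)(r - 1) = 0, so r = -3, 1.
Hence y_h = C1*exp(-3*t) + C2*exp(t).
Try y_p = A*cos(2*t) + B*sin(2*t). Substituting and equating the coefficients of cos(2t) and sin(2t) gives A = 16/65, B = 28/65, so y_p = 16*cos(2*t)/65 + 28*sin(2*t)/65.
General solution: y = 16*cos(2*t)/65 + 28*sin(2*t)/65 + C1*exp(-3*t) + C2*exp(t).
Apply the initial conditions: y(0) = 16/65 + C1 + C2 = 5 and y'(0) = 56/65 + C2 - 3*C1 = 5. Solving gives C1 = 2/13, C2 = 23/5.

y = 2*exp(-3*t)/13 + 16*cos(2*t)/65 + 23*exp(t)/5 + 28*sin(2*t)/65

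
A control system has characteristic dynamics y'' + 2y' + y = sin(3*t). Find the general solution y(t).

Characteristic equation r² + 2r + 1 = 0 has discriminant (2)² - 4·(1) = 0, so r = -1 is a repeated root.
Hence y_h = (C1 + C2*t)*exp(-t).
Try y_p = A*cos(3*t) + B*sin(3*t). Substituting and equating the coefficients of cos(3t) and sin(3t) gives A = -3/50, B = -2/25, so y_p = -3*cos(3*t)/50 - 2*sin(3*t)/25.

y = -3*cos(3*t)/50 - 2*sin(3*t)/25 + C1*exp(-t) + C2*t*exp(-t)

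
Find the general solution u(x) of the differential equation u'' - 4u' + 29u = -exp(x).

u = -exp(x)/26 + C1*cos(5*x)*exp(2*x) + C2*exp(2*x)*sin(5*x)

Characteristic equation r² - 4r + 29 = 0 has discriminant (-4)² - 4·(29) = -100 < 0, so r = 2 ± 5i.
Hence u_h = C1*cos(5*x)*exp(2*x) + C2*exp(2*x)*sin(5*x).
Try u_p = A*exp(x). Substituting into the equation and dividing by exp(x) gives A = -1/26, so u_p = -exp(x)/26.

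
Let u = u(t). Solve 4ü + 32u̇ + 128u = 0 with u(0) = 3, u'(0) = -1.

Divide through by 4: u'' + 8u' + 32u = 0.
Characteristic equation r² + 8r + 32 = 0 has discriminant (8)² - 4·(32) = -64 < 0, so r = -4 ± 4i.
Hence u_h = C1*cos(4*t)*exp(-4*t) + C2*exp(-4*t)*sin(4*t).
Apply the initial conditions: u(0) = C1 = 3 and u'(0) = -4*C1 + 4*C2 = -1. Solving gives C1 = 3, C2 = 11/4.

u = 3*cos(4*t)*exp(-4*t) + 11*exp(-4*t)*sin(4*t)/4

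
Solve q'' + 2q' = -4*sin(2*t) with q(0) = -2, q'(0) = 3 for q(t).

q = -3/2 + cos(2*t)/2 + sin(2*t)/2 - exp(-2*t)

Characteristic equation r² + 2r = 0 factors as (r + 2)r = 0, so r = -2, 0.
Hence q_h = C1*exp(-2*t) + C2.
Try q_p = A*cos(2*t) + B*sin(2*t). Substituting and equating the coefficients of cos(2t) and sin(2t) gives A = 1/2, B = 1/2, so q_p = cos(2*t)/2 + sin(2*t)/2.
General solution: q = C2 + cos(2*t)/2 + sin(2*t)/2 + C1*exp(-2*t).
Apply the initial conditions: q(0) = 1/2 + C1 + C2 = -2 and q'(0) = 1 - 2*C1 = 3. Solving gives C1 = -1, C2 = -3/2.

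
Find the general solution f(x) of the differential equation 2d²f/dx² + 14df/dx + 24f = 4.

Divide through by 2: f'' + 7f' + 12f = 2.
Characteristic equation r² + 7r + 12 = 0 factors as (r + 3)(r + 4) = 0, so r = -3, -4.
Hence f_h = C1*exp(-3*x) + C2*exp(-4*x).
For the particular solution try f_p = A0. Substituting and matching coefficients of each power of x gives A0 = 1/6, so f_p = 1/6.

f = 1/6 + C1*exp(-3*x) + C2*exp(-4*x)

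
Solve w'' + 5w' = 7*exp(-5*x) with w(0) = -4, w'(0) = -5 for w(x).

w = -118/25 + 18*exp(-5*x)/25 - 7*x*exp(-5*x)/5

Characteristic equation r² + 5r = 0 factors as (r + 5)r = 0, so r = -5, 0.
Hence w_h = C1*exp(-5*x) + C2.
Since exp(-5*x) solves the homogeneous equation (r = -5 is a root of multiplicity 1), multiply the trial by x. Try w_p = A*x*exp(-5*x). Substituting into the equation and dividing by exp(-5*x) gives A = -7/5, so w_p = -7*x*exp(-5*x)/5.
General solution: w = C2 + C1*exp(-5*x) - 7*x*exp(-5*x)/5.
Apply the initial conditions: w(0) = C1 + C2 = -4 and w'(0) = -7/5 - 5*C1 = -5. Solving gives C1 = 18/25, C2 = -118/25.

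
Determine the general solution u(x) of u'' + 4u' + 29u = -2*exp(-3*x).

Characteristic equation r² + 4r + 29 = 0 has discriminant (4)² - 4·(29) = -100 < 0, so r = -2 ± 5i.
Hence u_h = C1*cos(5*x)*exp(-2*x) + C2*exp(-2*x)*sin(5*x).
Try u_p = A*exp(-3*x). Substituting into the equation and dividing by exp(-3*x) gives A = -1/13, so u_p = -exp(-3*x)/13.

u = -exp(-3*x)/13 + C1*cos(5*x)*exp(-2*x) + C2*exp(-2*x)*sin(5*x)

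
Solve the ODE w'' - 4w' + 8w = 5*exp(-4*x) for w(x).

w = exp(-4*x)/8 + C1*cos(2*x)*exp(2*x) + C2*exp(2*x)*sin(2*x)

Characteristic equation r² - 4r + 8 = 0 has discriminant (-4)² - 4·(8) = -16 < 0, so r = 2 ± 2i.
Hence w_h = C1*cos(2*x)*exp(2*x) + C2*exp(2*x)*sin(2*x).
Try w_p = A*exp(-4*x). Substituting into the equation and dividing by exp(-4*x) gives A = 1/8, so w_p = exp(-4*x)/8.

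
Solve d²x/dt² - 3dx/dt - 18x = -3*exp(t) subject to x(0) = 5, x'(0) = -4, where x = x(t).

Characteristic equation r² - 3r - 18 = 0 factors as (r - 6)(r + 3) = 0, so r = 6, -3.
Hence x_h = C1*exp(6*t) + C2*exp(-3*t).
Try x_p = A*exp(t). Substituting into the equation and dividing by exp(t) gives A = 3/20, so x_p = 3*exp(t)/20.
General solution: x = 3*exp(t)/20 + C1*exp(6*t) + C2*exp(-3*t).
Apply the initial conditions: x(0) = 3/20 + C1 + C2 = 5 and x'(0) = 3/20 - 3*C2 + 6*C1 = -4. Solving gives C1 = 52/45, C2 = 133/36.

x = 3*exp(t)/20 + 52*exp(6*t)/45 + 133*exp(-3*t)/36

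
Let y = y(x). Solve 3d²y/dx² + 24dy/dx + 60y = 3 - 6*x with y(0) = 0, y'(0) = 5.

y = 9/100 - x/10 - 9*cos(2*x)*exp(-4*x)/100 + 237*exp(-4*x)*sin(2*x)/100

Divide through by 3: y'' + 8y' + 20y = 1 - 2*x.
Characteristic equation r² + 8r + 20 = 0 has discriminant (8)² - 4·(20) = -16 < 0, so r = -4 ± 2i.
Hence y_h = C1*cos(2*x)*exp(-4*x) + C2*exp(-4*x)*sin(2*x).
For the particular solution try y_p = A0 + A1*x. Substituting and matching coefficients of each power of x gives A0 = 9/100, A1 = -1/10, so y_p = 9/100 - x/10.
General solution: y = 9/100 - x/10 + C1*cos(2*x)*exp(-4*x) + C2*exp(-4*x)*sin(2*x).
Apply the initial conditions: y(0) = 9/100 + C1 = 0 and y'(0) = -1/10 - 4*C1 + 2*C2 = 5. Solving gives C1 = -9/100, C2 = 237/100.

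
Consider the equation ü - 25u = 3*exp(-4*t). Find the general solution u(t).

Characteristic equation r² - 25 = 0 factors as (r - 5)(r + 5) = 0, so r = 5, -5.
Hence u_h = C1*exp(5*t) + C2*exp(-5*t).
Try u_p = A*exp(-4*t). Substituting into the equation and dividing by exp(-4*t) gives A = -1/3, so u_p = -exp(-4*t)/3.

u = -exp(-4*t)/3 + C1*exp(5*t) + C2*exp(-5*t)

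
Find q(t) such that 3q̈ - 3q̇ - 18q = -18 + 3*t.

q = 37/36 - t/6 + C1*exp(3*t) + C2*exp(-2*t)

Divide through by 3: q'' - q' - 6q = -6 + t.
Characteristic equation r² - r - 6 = 0 factors as (r - 3)(r + 2) = 0, so r = 3, -2.
Hence q_h = C1*exp(3*t) + C2*exp(-2*t).
For the particular solution try q_p = A0 + A1*t. Substituting and matching coefficients of each power of t gives A0 = 37/36, A1 = -1/6, so q_p = 37/36 - t/6.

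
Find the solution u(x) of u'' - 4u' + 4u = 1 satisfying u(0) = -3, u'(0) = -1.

u = 1/4 - 13*exp(2*x)/4 + 11*x*exp(2*x)/2

Characteristic equation r² - 4r + 4 = 0 has discriminant (-4)² - 4·(4) = 0, so r = 2 is a repeated root.
Hence u_h = (C1 + C2*x)*exp(2*x).
For the particular solution try u_p = A0. Substituting and matching coefficients of each power of x gives A0 = 1/4, so u_p = 1/4.
General solution: u = 1/4 + C1*exp(2*x) + C2*x*exp(2*x).
Apply the initial conditions: u(0) = 1/4 + C1 = -3 and u'(0) = C2 + 2*C1 = -1. Solving gives C1 = -13/4, C2 = 11/2.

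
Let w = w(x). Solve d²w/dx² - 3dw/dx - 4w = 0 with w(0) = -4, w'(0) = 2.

Characteristic equation r² - 3r - 4 = 0 factors as (r + 1)(r - 4) = 0, so r = -1, 4.
Hence w_h = C1*exp(-x) + C2*exp(4*x).
Apply the initial conditions: w(0) = C1 + C2 = -4 and w'(0) = -C1 + 4*C2 = 2. Solving gives C1 = -18/5, C2 = -2/5.

w = -18*exp(-x)/5 - 2*exp(4*x)/5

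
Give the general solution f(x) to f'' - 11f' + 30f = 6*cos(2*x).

f = -33*sin(2*x)/290 + 39*cos(2*x)/290 + C1*exp(6*x) + C2*exp(5*x)

Characteristic equation r² - 11r + 30 = 0 factors as (r - 6)(r - 5) = 0, so r = 6, 5.
Hence f_h = C1*exp(6*x) + C2*exp(5*x).
Try f_p = A*cos(2*x) + B*sin(2*x). Substituting and equating the coefficients of cos(2x) and sin(2x) gives A = 39/290, B = -33/290, so f_p = -33*sin(2*x)/290 + 39*cos(2*x)/290.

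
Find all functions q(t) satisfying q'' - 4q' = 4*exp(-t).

q = C2 + 4*exp(-t)/5 + C1*exp(4*t)

Characteristic equation r² - 4r = 0 factors as (r - 4)r = 0, so r = 4, 0.
Hence q_h = C1*exp(4*t) + C2.
Try q_p = A*exp(-t). Substituting into the equation and dividing by exp(-t) gives A = 4/5, so q_p = 4*exp(-t)/5.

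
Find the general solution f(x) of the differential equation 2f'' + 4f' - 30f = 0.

Divide through by 2: f'' + 2f' - 15f = 0.
Characteristic equation r² + 2r - 15 = 0 factors as (r + 5)(r - 3) = 0, so r = -5, 3.
Hence f_h = C1*exp(-5*x) + C2*exp(3*x).

f = C1*exp(-5*x) + C2*exp(3*x)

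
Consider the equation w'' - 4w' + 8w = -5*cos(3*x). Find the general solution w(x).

w = cos(3*x)/29 + 12*sin(3*x)/29 + C1*cos(2*x)*exp(2*x) + C2*exp(2*x)*sin(2*x)

Characteristic equation r² - 4r + 8 = 0 has discriminant (-4)² - 4·(8) = -16 < 0, so r = 2 ± 2i.
Hence w_h = C1*cos(2*x)*exp(2*x) + C2*exp(2*x)*sin(2*x).
Try w_p = A*cos(3*x) + B*sin(3*x). Substituting and equating the coefficients of cos(3x) and sin(3x) gives A = 1/29, B = 12/29, so w_p = cos(3*x)/29 + 12*sin(3*x)/29.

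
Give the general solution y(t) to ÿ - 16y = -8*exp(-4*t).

Characteristic equation r² - 16 = 0 factors as (r - 4)(r + 4) = 0, so r = 4, -4.
Hence y_h = C1*exp(4*t) + C2*exp(-4*t).
Since exp(-4*t) solves the homogeneous equation (r = -4 is a root of multiplicity 1), multiply the trial by t. Try y_p = A*t*exp(-4*t). Substituting into the equation and dividing by exp(-4*t) gives A = 1, so y_p = t*exp(-4*t).

y = C1*exp(4*t) + C2*exp(-4*t) + t*exp(-4*t)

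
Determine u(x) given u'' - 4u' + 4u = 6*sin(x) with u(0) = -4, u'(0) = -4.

u = -124*exp(2*x)/25 + 18*sin(x)/25 + 24*cos(x)/25 + 26*x*exp(2*x)/5

Characteristic equation r² - 4r + 4 = 0 has discriminant (-4)² - 4·(4) = 0, so r = 2 is a repeated root.
Hence u_h = (C1 + C2*x)*exp(2*x).
Try u_p = A*cos(x) + B*sin(x). Substituting and equating the coefficients of cos(x) and sin(x) gives A = 24/25, B = 18/25, so u_p = 18*sin(x)/25 + 24*cos(x)/25.
General solution: u = 18*sin(x)/25 + 24*cos(x)/25 + C1*exp(2*x) + C2*x*exp(2*x).
Apply the initial conditions: u(0) = 24/25 + C1 = -4 and u'(0) = 18/25 + C2 + 2*C1 = -4. Solving gives C1 = -124/25, C2 = 26/5.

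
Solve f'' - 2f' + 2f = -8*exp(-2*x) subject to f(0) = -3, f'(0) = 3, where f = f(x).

Characteristic equation r² - 2r + 2 = 0 has discriminant (-2)² - 4·(2) = -4 < 0, so r = 1 ± i.
Hence f_h = C1*cos(x)*exp(x) + C2*exp(x)*sin(x).
Try f_p = A*exp(-2*x). Substituting into the equation and dividing by exp(-2*x) gives A = -4/5, so f_p = -4*exp(-2*x)/5.
General solution: f = -4*exp(-2*x)/5 + C1*cos(x)*exp(x) + C2*exp(x)*sin(x).
Apply the initial conditions: f(0) = -4/5 + C1 = -3 and f'(0) = 8/5 + C1 + C2 = 3. Solving gives C1 = -11/5, C2 = 18/5.

f = -4*exp(-2*x)/5 - 11*cos(x)*exp(x)/5 + 18*exp(x)*sin(x)/5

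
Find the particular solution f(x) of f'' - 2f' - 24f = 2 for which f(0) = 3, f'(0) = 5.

f = -1/12 + 26*exp(6*x)/15 + 27*exp(-4*x)/20

Characteristic equation r² - 2r - 24 = 0 factors as (r + 4)(r - 6) = 0, so r = -4, 6.
Hence f_h = C1*exp(-4*x) + C2*exp(6*x).
For the particular solution try f_p = A0. Substituting and matching coefficients of each power of x gives A0 = -1/12, so f_p = -1/12.
General solution: f = -1/12 + C1*exp(-4*x) + C2*exp(6*x).
Apply the initial conditions: f(0) = -1/12 + C1 + C2 = 3 and f'(0) = -4*C1 + 6*C2 = 5. Solving gives C1 = 27/20, C2 = 26/15.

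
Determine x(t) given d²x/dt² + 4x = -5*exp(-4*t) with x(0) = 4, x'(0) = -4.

Characteristic equation r² + 4 = 0 has discriminant (0)² - 4·(4) = -16 < 0, so r = ± 2i.
Hence x_h = C1*cos(2*t) + C2*sin(2*t).
Try x_p = A*exp(-4*t). Substituting into the equation and dividing by exp(-4*t) gives A = -1/4, so x_p = -exp(-4*t)/4.
General solution: x = -exp(-4*t)/4 + C1*cos(2*t) + C2*sin(2*t).
Apply the initial conditions: x(0) = -1/4 + C1 = 4 and x'(0) = 1 + 2*C2 = -4. Solving gives C1 = 17/4, C2 = -5/2.

x = -5*sin(2*t)/2 - exp(-4*t)/4 + 17*cos(2*t)/4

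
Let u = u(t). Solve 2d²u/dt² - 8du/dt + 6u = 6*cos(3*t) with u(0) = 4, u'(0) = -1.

u = -9*exp(3*t)/4 - sin(3*t)/5 - cos(3*t)/10 + 127*exp(t)/20

Divide through by 2: u'' - 4u' + 3u = 3*cos(3*t).
Characteristic equation r² - 4r + 3 = 0 factors as (r - 3)(r - 1) = 0, so r = 3, 1.
Hence u_h = C1*exp(3*t) + C2*exp(t).
Try u_p = A*cos(3*t) + B*sin(3*t). Substituting and equating the coefficients of cos(3t) and sin(3t) gives A = -1/10, B = -1/5, so u_p = -sin(3*t)/5 - cos(3*t)/10.
General solution: u = -sin(3*t)/5 - cos(3*t)/10 + C1*exp(3*t) + C2*exp(t).
Apply the initial conditions: u(0) = -1/10 + C1 + C2 = 4 and u'(0) = -3/5 + C2 + 3*C1 = -1. Solving gives C1 = -9/4, C2 = 127/20.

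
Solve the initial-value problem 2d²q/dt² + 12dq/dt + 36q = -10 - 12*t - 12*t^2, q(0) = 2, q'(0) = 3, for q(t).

q = -11/54 - t**2/3 - t/9 + 119*cos(3*t)*exp(-3*t)/54 + 175*exp(-3*t)*sin(3*t)/54

Divide through by 2: q'' + 6q' + 18q = -5 - 6*t - 6*t^2.
Characteristic equation r² + 6r + 18 = 0 has discriminant (6)² - 4·(18) = -36 < 0, so r = -3 ± 3i.
Hence q_h = C1*cos(3*t)*exp(-3*t) + C2*exp(-3*t)*sin(3*t).
For the particular solution try q_p = A0 + A1*t + A2*t^2. Substituting and matching coefficients of each power of t gives A0 = -11/54, A1 = -1/9, A2 = -1/3, so q_p = -11/54 - t^2/3 - t/9.
General solution: q = -11/54 - t^2/3 - t/9 + C1*cos(3*t)*exp(-3*t) + C2*exp(-3*t)*sin(3*t).
Apply the initial conditions: q(0) = -11/54 + C1 = 2 and q'(0) = -1/9 - 3*C1 + 3*C2 = 3. Solving gives C1 = 119/54, C2 = 175/54.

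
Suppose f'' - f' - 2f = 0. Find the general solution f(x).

f = C1*exp(-x) + C2*exp(2*x)

Characteristic equation r² - r - 2 = 0 factors as (r + 1)(r - 2) = 0, so r = -1, 2.
Hence f_h = C1*exp(-x) + C2*exp(2*x).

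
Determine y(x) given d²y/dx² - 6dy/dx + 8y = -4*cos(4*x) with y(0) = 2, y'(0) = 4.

Characteristic equation r² - 6r + 8 = 0 factors as (r - 2)(r - 4) = 0, so r = 2, 4.
Hence y_h = C1*exp(2*x) + C2*exp(4*x).
Try y_p = A*cos(4*x) + B*sin(4*x). Substituting and equating the coefficients of cos(4x) and sin(4x) gives A = 1/20, B = 3/20, so y_p = cos(4*x)/20 + 3*sin(4*x)/20.
General solution: y = cos(4*x)/20 + 3*sin(4*x)/20 + C1*exp(2*x) + C2*exp(4*x).
Apply the initial conditions: y(0) = 1/20 + C1 + C2 = 2 and y'(0) = 3/5 + 2*C1 + 4*C2 = 4. Solving gives C1 = 11/5, C2 = -1/4.

y = -exp(4*x)/4 + cos(4*x)/20 + 3*sin(4*x)/20 + 11*exp(2*x)/5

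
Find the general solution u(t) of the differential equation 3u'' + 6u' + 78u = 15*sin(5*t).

u = -50*cos(5*t)/101 + 5*sin(5*t)/101 + C1*cos(5*t)*exp(-t) + C2*exp(-t)*sin(5*t)

Divide through by 3: u'' + 2u' + 26u = 5*sin(5*t).
Characteristic equation r² + 2r + 26 = 0 has discriminant (2)² - 4·(26) = -100 < 0, so r = -1 ± 5i.
Hence u_h = C1*cos(5*t)*exp(-t) + C2*exp(-t)*sin(5*t).
Try u_p = A*cos(5*t) + B*sin(5*t). Substituting and equating the coefficients of cos(5t) and sin(5t) gives A = -50/101, B = 5/101, so u_p = -50*cos(5*t)/101 + 5*sin(5*t)/101.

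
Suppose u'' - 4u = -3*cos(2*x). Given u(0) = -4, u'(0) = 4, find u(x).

u = -51*exp(-2*x)/16 - 19*exp(2*x)/16 + 3*cos(2*x)/8

Characteristic equation r² - 4 = 0 factors as (r - 2)(r + 2) = 0, so r = 2, -2.
Hence u_h = C1*exp(2*x) + C2*exp(-2*x).
Try u_p = A*cos(2*x) + B*sin(2*x). Substituting and equating the coefficients of cos(2x) and sin(2x) gives A = 3/8, B = 0, so u_p = 3*cos(2*x)/8.
General solution: u = 3*cos(2*x)/8 + C1*exp(2*x) + C2*exp(-2*x).
Apply the initial conditions: u(0) = 3/8 + C1 + C2 = -4 and u'(0) = -2*C2 + 2*C1 = 4. Solving gives C1 = -19/16, C2 = -51/16.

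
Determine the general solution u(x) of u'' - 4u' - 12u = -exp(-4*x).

Characteristic equation r² - 4r - 12 = 0 factors as (r + 2)(r - 6) = 0, so r = -2, 6.
Hence u_h = C1*exp(-2*x) + C2*exp(6*x).
Try u_p = A*exp(-4*x). Substituting into the equation and dividing by exp(-4*x) gives A = -1/20, so u_p = -exp(-4*x)/20.

u = -exp(-4*x)/20 + C1*exp(-2*x) + C2*exp(6*x)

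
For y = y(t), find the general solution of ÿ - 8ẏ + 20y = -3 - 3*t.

y = -21/100 - 3*t/20 + C1*cos(2*t)*exp(4*t) + C2*exp(4*t)*sin(2*t)

Characteristic equation r² - 8r + 20 = 0 has discriminant (-8)² - 4·(20) = -16 < 0, so r = 4 ± 2i.
Hence y_h = C1*cos(2*t)*exp(4*t) + C2*exp(4*t)*sin(2*t).
For the particular solution try y_p = A0 + A1*t. Substituting and matching coefficients of each power of t gives A0 = -21/100, A1 = -3/20, so y_p = -21/100 - 3*t/20.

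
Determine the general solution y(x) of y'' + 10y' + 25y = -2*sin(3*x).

Characteristic equation r² + 10r + 25 = 0 has discriminant (10)² - 4·(25) = 0, so r = -5 is a repeated root.
Hence y_h = (C1 + C2*x)*exp(-5*x).
Try y_p = A*cos(3*x) + B*sin(3*x). Substituting and equating the coefficients of cos(3x) and sin(3x) gives A = 15/289, B = -8/289, so y_p = -8*sin(3*x)/289 + 15*cos(3*x)/289.

y = -8*sin(3*x)/289 + 15*cos(3*x)/289 + C1*exp(-5*x) + C2*x*exp(-5*x)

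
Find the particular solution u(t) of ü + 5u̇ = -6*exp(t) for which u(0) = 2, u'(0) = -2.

Characteristic equation r² + 5r = 0 factors as (r + 5)r = 0, so r = -5, 0.
Hence u_h = C1*exp(-5*t) + C2.
Try u_p = A*exp(t). Substituting into the equation and dividing by exp(t) gives A = -1, so u_p = -exp(t).
General solution: u = C2 - exp(t) + C1*exp(-5*t).
Apply the initial conditions: u(0) = -1 + C1 + C2 = 2 and u'(0) = -1 - 5*C1 = -2. Solving gives C1 = 1/5, C2 = 14/5.

u = 14/5 - exp(t) + exp(-5*t)/5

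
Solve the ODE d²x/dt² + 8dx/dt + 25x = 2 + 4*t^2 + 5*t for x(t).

Characteristic equation r² + 8r + 25 = 0 has discriminant (8)² - 4·(25) = -36 < 0, so r = -4 ± 3i.
Hence x_h = C1*cos(3*t)*exp(-4*t) + C2*exp(-4*t)*sin(3*t).
For the particular solution try x_p = A0 + A1*t + A2*t^2. Substituting and matching coefficients of each power of t gives A0 = 562/15625, A1 = 61/625, A2 = 4/25, so x_p = 562/15625 + 4*t^2/25 + 61*t/625.

x = 562/15625 + 4*t**2/25 + 61*t/625 + C1*cos(3*t)*exp(-4*t) + C2*exp(-4*t)*sin(3*t)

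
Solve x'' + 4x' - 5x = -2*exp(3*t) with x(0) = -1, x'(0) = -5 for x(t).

x = -3*exp(t)/2 - exp(3*t)/8 + 5*exp(-5*t)/8

Characteristic equation r² + 4r - 5 = 0 factors as (r - 1)(r + 5) = 0, so r = 1, -5.
Hence x_h = C1*exp(t) + C2*exp(-5*t).
Try x_p = A*exp(3*t). Substituting into the equation and dividing by exp(3*t) gives A = -1/8, so x_p = -exp(3*t)/8.
General solution: x = -exp(3*t)/8 + C1*exp(t) + C2*exp(-5*t).
Apply the initial conditions: x(0) = -1/8 + C1 + C2 = -1 and x'(0) = -3/8 + C1 - 5*C2 = -5. Solving gives C1 = -3/2, C2 = 5/8.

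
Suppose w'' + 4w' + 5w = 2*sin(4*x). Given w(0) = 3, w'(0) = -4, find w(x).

Characteristic equation r² + 4r + 5 = 0 has discriminant (4)² - 4·(5) = -4 < 0, so r = -2 ± i.
Hence w_h = C1*cos(x)*exp(-2*x) + C2*exp(-2*x)*sin(x).
Try w_p = A*cos(4*x) + B*sin(4*x). Substituting and equating the coefficients of cos(4x) and sin(4x) gives A = -32/377, B = -22/377, so w_p = -32*cos(4*x)/377 - 22*sin(4*x)/377.
General solution: w = -32*cos(4*x)/377 - 22*sin(4*x)/377 + C1*cos(x)*exp(-2*x) + C2*exp(-2*x)*sin(x).
Apply the initial conditions: w(0) = -32/377 + C1 = 3 and w'(0) = -88/377 + C2 - 2*C1 = -4. Solving gives C1 = 1163/377, C2 = 906/377.

w = -32*cos(4*x)/377 - 22*sin(4*x)/377 + 906*exp(-2*x)*sin(x)/377 + 1163*cos(x)*exp(-2*x)/377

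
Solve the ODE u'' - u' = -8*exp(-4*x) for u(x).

u = C2 - 2*exp(-4*x)/5 + C1*exp(x)

Characteristic equation r² - r = 0 factors as (r - 1)r = 0, so r = 1, 0.
Hence u_h = C1*exp(x) + C2.
Try u_p = A*exp(-4*x). Substituting into the equation and dividing by exp(-4*x) gives A = -2/5, so u_p = -2*exp(-4*x)/5.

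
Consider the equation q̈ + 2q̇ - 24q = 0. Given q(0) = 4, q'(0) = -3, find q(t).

q = 19*exp(-6*t)/10 + 21*exp(4*t)/10

Characteristic equation r² + 2r - 24 = 0 factors as (r + 6)(r - 4) = 0, so r = -6, 4.
Hence q_h = C1*exp(-6*t) + C2*exp(4*t).
Apply the initial conditions: q(0) = C1 + C2 = 4 and q'(0) = -6*C1 + 4*C2 = -3. Solving gives C1 = 19/10, C2 = 21/10.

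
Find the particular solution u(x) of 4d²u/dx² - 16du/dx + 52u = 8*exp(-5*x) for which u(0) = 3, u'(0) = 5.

Divide through by 4: u'' - 4u' + 13u = 2*exp(-5*x).
Characteristic equation r² - 4r + 13 = 0 has discriminant (-4)² - 4·(13) = -36 < 0, so r = 2 ± 3i.
Hence u_h = C1*cos(3*x)*exp(2*x) + C2*exp(2*x)*sin(3*x).
Try u_p = A*exp(-5*x). Substituting into the equation and dividing by exp(-5*x) gives A = 1/29, so u_p = exp(-5*x)/29.
General solution: u = exp(-5*x)/29 + C1*cos(3*x)*exp(2*x) + C2*exp(2*x)*sin(3*x).
Apply the initial conditions: u(0) = 1/29 + C1 = 3 and u'(0) = -5/29 + 2*C1 + 3*C2 = 5. Solving gives C1 = 86/29, C2 = -22/87.

u = exp(-5*x)/29 - 22*exp(2*x)*sin(3*x)/87 + 86*cos(3*x)*exp(2*x)/29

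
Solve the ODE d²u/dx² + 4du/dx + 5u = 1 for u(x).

u = 1/5 + C1*cos(x)*exp(-2*x) + C2*exp(-2*x)*sin(x)

Characteristic equation r² + 4r + 5 = 0 has discriminant (4)² - 4·(5) = -4 < 0, so r = -2 ± i.
Hence u_h = C1*cos(x)*exp(-2*x) + C2*exp(-2*x)*sin(x).
For the particular solution try u_p = A0. Substituting and matching coefficients of each power of x gives A0 = 1/5, so u_p = 1/5.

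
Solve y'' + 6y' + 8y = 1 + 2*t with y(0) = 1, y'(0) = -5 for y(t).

y = -1/16 - exp(-2*t)/2 + t/4 + 25*exp(-4*t)/16

Characteristic equation r² + 6r + 8 = 0 factors as (r + 4)(r + 2) = 0, so r = -4, -2.
Hence y_h = C1*exp(-4*t) + C2*exp(-2*t).
For the particular solution try y_p = A0 + A1*t. Substituting and matching coefficients of each power of t gives A0 = -1/16, A1 = 1/4, so y_p = -1/16 + t/4.
General solution: y = -1/16 + t/4 + C1*exp(-4*t) + C2*exp(-2*t).
Apply the initial conditions: y(0) = -1/16 + C1 + C2 = 1 and y'(0) = 1/4 - 4*C1 - 2*C2 = -5. Solving gives C1 = 25/16, C2 = -1/2.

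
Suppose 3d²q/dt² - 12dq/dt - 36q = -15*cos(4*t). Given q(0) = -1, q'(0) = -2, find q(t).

q = -119*exp(6*t)/208 - 9*exp(-2*t)/16 + sin(4*t)/13 + 7*cos(4*t)/52

Divide through by 3: q'' - 4q' - 12q = -5*cos(4*t).
Characteristic equation r² - 4r - 12 = 0 factors as (r - 6)(r + 2) = 0, so r = 6, -2.
Hence q_h = C1*exp(6*t) + C2*exp(-2*t).
Try q_p = A*cos(4*t) + B*sin(4*t). Substituting and equating the coefficients of cos(4t) and sin(4t) gives A = 7/52, B = 1/13, so q_p = sin(4*t)/13 + 7*cos(4*t)/52.
General solution: q = sin(4*t)/13 + 7*cos(4*t)/52 + C1*exp(6*t) + C2*exp(-2*t).
Apply the initial conditions: q(0) = 7/52 + C1 + C2 = -1 and q'(0) = 4/13 - 2*C2 + 6*C1 = -2. Solving gives C1 = -119/208, C2 = -9/16.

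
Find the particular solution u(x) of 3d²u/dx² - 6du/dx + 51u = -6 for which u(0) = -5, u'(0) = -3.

u = -2/17 - 83*cos(4*x)*exp(x)/17 + 8*exp(x)*sin(4*x)/17

Divide through by 3: u'' - 2u' + 17u = -2.
Characteristic equation r² - 2r + 17 = 0 has discriminant (-2)² - 4·(17) = -64 < 0, so r = 1 ± 4i.
Hence u_h = C1*cos(4*x)*exp(x) + C2*exp(x)*sin(4*x).
For the particular solution try u_p = A0. Substituting and matching coefficients of each power of x gives A0 = -2/17, so u_p = -2/17.
General solution: u = -2/17 + C1*cos(4*x)*exp(x) + C2*exp(x)*sin(4*x).
Apply the initial conditions: u(0) = -2/17 + C1 = -5 and u'(0) = C1 + 4*C2 = -3. Solving gives C1 = -83/17, C2 = 8/17.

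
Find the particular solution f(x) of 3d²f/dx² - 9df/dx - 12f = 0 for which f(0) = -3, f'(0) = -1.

Divide through by 3: f'' - 3f' - 4f = 0.
Characteristic equation r² - 3r - 4 = 0 factors as (r - 4)(r + 1) = 0, so r = 4, -1.
Hence f_h = C1*exp(4*x) + C2*exp(-x).
Apply the initial conditions: f(0) = C1 + C2 = -3 and f'(0) = -C2 + 4*C1 = -1. Solving gives C1 = -4/5, C2 = -11/5.

f = -11*exp(-x)/5 - 4*exp(4*x)/5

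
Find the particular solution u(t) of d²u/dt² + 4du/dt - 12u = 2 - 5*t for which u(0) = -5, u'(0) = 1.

Characteristic equation r² + 4r - 12 = 0 factors as (r + 6)(r - 2) = 0, so r = -6, 2.
Hence u_h = C1*exp(-6*t) + C2*exp(2*t).
For the particular solution try u_p = A0 + A1*t. Substituting and matching coefficients of each power of t gives A0 = -1/36, A1 = 5/12, so u_p = -1/36 + 5*t/12.
General solution: u = -1/36 + 5*t/12 + C1*exp(-6*t) + C2*exp(2*t).
Apply the initial conditions: u(0) = -1/36 + C1 + C2 = -5 and u'(0) = 5/12 - 6*C1 + 2*C2 = 1. Solving gives C1 = -379/288, C2 = -117/32.

u = -1/36 - 379*exp(-6*t)/288 - 117*exp(2*t)/32 + 5*t/12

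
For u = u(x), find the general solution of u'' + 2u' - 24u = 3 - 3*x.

Characteristic equation r² + 2r - 24 = 0 factors as (r + 6)(r - 4) = 0, so r = -6, 4.
Hence u_h = C1*exp(-6*x) + C2*exp(4*x).
For the particular solution try u_p = A0 + A1*x. Substituting and matching coefficients of each power of x gives A0 = -11/96, A1 = 1/8, so u_p = -11/96 + x/8.

u = -11/96 + x/8 + C1*exp(-6*x) + C2*exp(4*x)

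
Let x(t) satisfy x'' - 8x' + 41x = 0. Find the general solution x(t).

Characteristic equation r² - 8r + 41 = 0 has discriminant (-8)² - 4·(41) = -100 < 0, so r = 4 ± 5i.
Hence x_h = C1*cos(5*t)*exp(4*t) + C2*exp(4*t)*sin(5*t).

x = C1*cos(5*t)*exp(4*t) + C2*exp(4*t)*sin(5*t)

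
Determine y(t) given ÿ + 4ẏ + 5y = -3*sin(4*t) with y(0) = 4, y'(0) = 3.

Characteristic equation r² + 4r + 5 = 0 has discriminant (4)² - 4·(5) = -4 < 0, so r = -2 ± i.
Hence y_h = C1*cos(t)*exp(-2*t) + C2*exp(-2*t)*sin(t).
Try y_p = A*cos(4*t) + B*sin(4*t). Substituting and equating the coefficients of cos(4t) and sin(4t) gives A = 48/377, B = 33/377, so y_p = 33*sin(4*t)/377 + 48*cos(4*t)/377.
General solution: y = 33*sin(4*t)/377 + 48*cos(4*t)/377 + C1*cos(t)*exp(-2*t) + C2*exp(-2*t)*sin(t).
Apply the initial conditions: y(0) = 48/377 + C1 = 4 and y'(0) = 132/377 + C2 - 2*C1 = 3. Solving gives C1 = 1460/377, C2 = 3919/377.

y = 33*sin(4*t)/377 + 48*cos(4*t)/377 + 1460*cos(t)*exp(-2*t)/377 + 3919*exp(-2*t)*sin(t)/377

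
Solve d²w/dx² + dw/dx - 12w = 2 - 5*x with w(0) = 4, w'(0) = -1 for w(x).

Characteristic equation r² + r - 12 = 0 factors as (r + 4)(r - 3) = 0, so r = -4, 3.
Hence w_h = C1*exp(-4*x) + C2*exp(3*x).
For the particular solution try w_p = A0 + A1*x. Substituting and matching coefficients of each power of x gives A0 = -19/144, A1 = 5/12, so w_p = -19/144 + 5*x/12.
General solution: w = -19/144 + 5*x/12 + C1*exp(-4*x) + C2*exp(3*x).
Apply the initial conditions: w(0) = -19/144 + C1 + C2 = 4 and w'(0) = 5/12 - 4*C1 + 3*C2 = -1. Solving gives C1 = 221/112, C2 = 136/63.

w = -19/144 + 5*x/12 + 136*exp(3*x)/63 + 221*exp(-4*x)/112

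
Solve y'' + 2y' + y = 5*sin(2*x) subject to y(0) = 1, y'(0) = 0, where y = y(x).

y = -4*cos(2*x)/5 - 3*sin(2*x)/5 + 9*exp(-x)/5 + 3*x*exp(-x)

Characteristic equation r² + 2r + 1 = 0 has discriminant (2)² - 4·(1) = 0, so r = -1 is a repeated root.
Hence y_h = (C1 + C2*x)*exp(-x).
Try y_p = A*cos(2*x) + B*sin(2*x). Substituting and equating the coefficients of cos(2x) and sin(2x) gives A = -4/5, B = -3/5, so y_p = -4*cos(2*x)/5 - 3*sin(2*x)/5.
General solution: y = -4*cos(2*x)/5 - 3*sin(2*x)/5 + C1*exp(-x) + C2*x*exp(-x).
Apply the initial conditions: y(0) = -4/5 + C1 = 1 and y'(0) = -6/5 + C2 - C1 = 0. Solving gives C1 = 9/5, C2 = 3.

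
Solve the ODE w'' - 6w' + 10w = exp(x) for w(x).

w = exp(x)/5 + C1*cos(x)*exp(3*x) + C2*exp(3*x)*sin(x)

Characteristic equation r² - 6r + 10 = 0 has discriminant (-6)² - 4·(10) = -4 < 0, so r = 3 ± i.
Hence w_h = C1*cos(x)*exp(3*x) + C2*exp(3*x)*sin(x).
Try w_p = A*exp(x). Substituting into the equation and dividing by exp(x) gives A = 1/5, so w_p = exp(x)/5.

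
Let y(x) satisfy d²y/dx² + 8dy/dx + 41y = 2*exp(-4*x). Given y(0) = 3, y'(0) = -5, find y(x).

y = 2*exp(-4*x)/25 + 7*exp(-4*x)*sin(5*x)/5 + 73*cos(5*x)*exp(-4*x)/25

Characteristic equation r² + 8r + 41 = 0 has discriminant (8)² - 4·(41) = -100 < 0, so r = -4 ± 5i.
Hence y_h = C1*cos(5*x)*exp(-4*x) + C2*exp(-4*x)*sin(5*x).
Try y_p = A*exp(-4*x). Substituting into the equation and dividing by exp(-4*x) gives A = 2/25, so y_p = 2*exp(-4*x)/25.
General solution: y = 2*exp(-4*x)/25 + C1*cos(5*x)*exp(-4*x) + C2*exp(-4*x)*sin(5*x).
Apply the initial conditions: y(0) = 2/25 + C1 = 3 and y'(0) = -8/25 - 4*C1 + 5*C2 = -5. Solving gives C1 = 73/25, C2 = 7/5.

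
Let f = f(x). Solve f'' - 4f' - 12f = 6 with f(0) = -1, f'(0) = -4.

Characteristic equation r² - 4r - 12 = 0 factors as (r + 2)(r - 6) = 0, so r = -2, 6.
Hence f_h = C1*exp(-2*x) + C2*exp(6*x).
For the particular solution try f_p = A0. Substituting and matching coefficients of each power of x gives A0 = -1/2, so f_p = -1/2.
General solution: f = -1/2 + C1*exp(-2*x) + C2*exp(6*x).
Apply the initial conditions: f(0) = -1/2 + C1 + C2 = -1 and f'(0) = -2*C1 + 6*C2 = -4. Solving gives C1 = 1/8, C2 = -5/8.

f = -1/2 - 5*exp(6*x)/8 + exp(-2*x)/8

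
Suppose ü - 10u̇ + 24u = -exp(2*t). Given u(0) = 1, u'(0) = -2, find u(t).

u = -25*exp(6*t)/8 - exp(2*t)/8 + 17*exp(4*t)/4

Characteristic equation r² - 10r + 24 = 0 factors as (r - 6)(r - 4) = 0, so r = 6, 4.
Hence u_h = C1*exp(6*t) + C2*exp(4*t).
Try u_p = A*exp(2*t). Substituting into the equation and dividing by exp(2*t) gives A = -1/8, so u_p = -exp(2*t)/8.
General solution: u = -exp(2*t)/8 + C1*exp(6*t) + C2*exp(4*t).
Apply the initial conditions: u(0) = -1/8 + C1 + C2 = 1 and u'(0) = -1/4 + 4*C2 + 6*C1 = -2. Solving gives C1 = -25/8, C2 = 17/4.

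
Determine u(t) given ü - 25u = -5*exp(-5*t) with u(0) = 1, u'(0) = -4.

Characteristic equation r² - 25 = 0 factors as (r + 5)(r - 5) = 0, so r = -5, 5.
Hence u_h = C1*exp(-5*t) + C2*exp(5*t).
Since exp(-5*t) solves the homogeneous equation (r = -5 is a root of multiplicity 1), multiply the trial by t. Try u_p = A*t*exp(-5*t). Substituting into the equation and dividing by exp(-5*t) gives A = 1/2, so u_p = t*exp(-5*t)/2.
General solution: u = C1*exp(-5*t) + C2*exp(5*t) + t*exp(-5*t)/2.
Apply the initial conditions: u(0) = C1 + C2 = 1 and u'(0) = 1/2 - 5*C1 + 5*C2 = -4. Solving gives C1 = 19/20, C2 = 1/20.

u = exp(5*t)/20 + 19*exp(-5*t)/20 + t*exp(-5*t)/2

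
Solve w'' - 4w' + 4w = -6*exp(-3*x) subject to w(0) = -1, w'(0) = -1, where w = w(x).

w = -19*exp(2*x)/25 - 6*exp(-3*x)/25 - x*exp(2*x)/5

Characteristic equation r² - 4r + 4 = 0 has discriminant (-4)² - 4·(4) = 0, so r = 2 is a repeated root.
Hence w_h = (C1 + C2*x)*exp(2*x).
Try w_p = A*exp(-3*x). Substituting into the equation and dividing by exp(-3*x) gives A = -6/25, so w_p = -6*exp(-3*x)/25.
General solution: w = -6*exp(-3*x)/25 + C1*exp(2*x) + C2*x*exp(2*x).
Apply the initial conditions: w(0) = -6/25 + C1 = -1 and w'(0) = 18/25 + C2 + 2*C1 = -1. Solving gives C1 = -19/25, C2 = -1/5.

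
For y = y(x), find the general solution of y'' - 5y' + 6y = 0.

y = C1*exp(2*x) + C2*exp(3*x)

Characteristic equation r² - 5r + 6 = 0 factors as (r - 2)(r - 3) = 0, so r = 2, 3.
Hence y_h = C1*exp(2*x) + C2*exp(3*x).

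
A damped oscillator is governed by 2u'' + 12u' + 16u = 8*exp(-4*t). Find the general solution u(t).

Divide through by 2: u'' + 6u' + 8u = 4*exp(-4*t).
Characteristic equation r² + 6r + 8 = 0 factors as (r + 4)(r + 2) = 0, so r = -4, -2.
Hence u_h = C1*exp(-4*t) + C2*exp(-2*t).
Since exp(-4*t) solves the homogeneous equation (r = -4 is a root of multiplicity 1), multiply the trial by t. Try u_p = A*t*exp(-4*t). Substituting into the equation and dividing by exp(-4*t) gives A = -2, so u_p = -2*t*exp(-4*t).

u = C1*exp(-4*t) + C2*exp(-2*t) - 2*t*exp(-4*t)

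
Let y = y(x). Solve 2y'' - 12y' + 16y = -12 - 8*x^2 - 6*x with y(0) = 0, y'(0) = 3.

y = -47/32 - 9*x/8 - x**2/2 + 7*exp(2*x)/8 + 19*exp(4*x)/32

Divide through by 2: y'' - 6y' + 8y = -6 - 4*x^2 - 3*x.
Characteristic equation r² - 6r + 8 = 0 factors as (r - 4)(r - 2) = 0, so r = 4, 2.
Hence y_h = C1*exp(4*x) + C2*exp(2*x).
For the particular solution try y_p = A0 + A1*x + A2*x^2. Substituting and matching coefficients of each power of x gives A0 = -47/32, A1 = -9/8, A2 = -1/2, so y_p = -47/32 - 9*x/8 - x^2/2.
General solution: y = -47/32 - 9*x/8 - x^2/2 + C1*exp(4*x) + C2*exp(2*x).
Apply the initial conditions: y(0) = -47/32 + C1 + C2 = 0 and y'(0) = -9/8 + 2*C2 + 4*C1 = 3. Solving gives C1 = 19/32, C2 = 7/8.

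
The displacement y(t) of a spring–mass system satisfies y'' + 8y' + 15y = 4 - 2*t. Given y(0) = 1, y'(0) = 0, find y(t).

y = 76/225 - 53*exp(-5*t)/50 - 2*t/15 + 31*exp(-3*t)/18

Characteristic equation r² + 8r + 15 = 0 factors as (r + 3)(r + 5) = 0, so r = -3, -5.
Hence y_h = C1*exp(-3*t) + C2*exp(-5*t).
For the particular solution try y_p = A0 + A1*t. Substituting and matching coefficients of each power of t gives A0 = 76/225, A1 = -2/15, so y_p = 76/225 - 2*t/15.
General solution: y = 76/225 - 2*t/15 + C1*exp(-3*t) + C2*exp(-5*t).
Apply the initial conditions: y(0) = 76/225 + C1 + C2 = 1 and y'(0) = -2/15 - 5*C2 - 3*C1 = 0. Solving gives C1 = 31/18, C2 = -53/50.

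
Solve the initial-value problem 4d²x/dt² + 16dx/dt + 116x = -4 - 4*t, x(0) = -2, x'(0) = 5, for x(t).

x = -25/841 - t/29 - 1657*cos(5*t)*exp(-2*t)/841 + 184*exp(-2*t)*sin(5*t)/841

Divide through by 4: x'' + 4x' + 29x = -1 - t.
Characteristic equation r² + 4r + 29 = 0 has discriminant (4)² - 4·(29) = -100 < 0, so r = -2 ± 5i.
Hence x_h = C1*cos(5*t)*exp(-2*t) + C2*exp(-2*t)*sin(5*t).
For the particular solution try x_p = A0 + A1*t. Substituting and matching coefficients of each power of t gives A0 = -25/841, A1 = -1/29, so x_p = -25/841 - t/29.
General solution: x = -25/841 - t/29 + C1*cos(5*t)*exp(-2*t) + C2*exp(-2*t)*sin(5*t).
Apply the initial conditions: x(0) = -25/841 + C1 = -2 and x'(0) = -1/29 - 2*C1 + 5*C2 = 5. Solving gives C1 = -1657/841, C2 = 184/841.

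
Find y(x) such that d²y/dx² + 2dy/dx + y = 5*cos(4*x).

y = -75*cos(4*x)/289 + 40*sin(4*x)/289 + C1*exp(-x) + C2*x*exp(-x)

Characteristic equation r² + 2r + 1 = 0 has discriminant (2)² - 4·(1) = 0, so r = -1 is a repeated root.
Hence y_h = (C1 + C2*x)*exp(-x).
Try y_p = A*cos(4*x) + B*sin(4*x). Substituting and equating the coefficients of cos(4x) and sin(4x) gives A = -75/289, B = 40/289, so y_p = -75*cos(4*x)/289 + 40*sin(4*x)/289.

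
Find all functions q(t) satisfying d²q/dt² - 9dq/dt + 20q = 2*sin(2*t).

q = 8*sin(2*t)/145 + 9*cos(2*t)/145 + C1*exp(4*t) + C2*exp(5*t)

Characteristic equation r² - 9r + 20 = 0 factors as (r - 4)(r - 5) = 0, so r = 4, 5.
Hence q_h = C1*exp(4*t) + C2*exp(5*t).
Try q_p = A*cos(2*t) + B*sin(2*t). Substituting and equating the coefficients of cos(2t) and sin(2t) gives A = 9/145, B = 8/145, so q_p = 8*sin(2*t)/145 + 9*cos(2*t)/145.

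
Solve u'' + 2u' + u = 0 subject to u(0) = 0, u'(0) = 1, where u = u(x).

Characteristic equation r² + 2r + 1 = 0 has discriminant (2)² - 4·(1) = 0, so r = -1 is a repeated root.
Hence u_h = (C1 + C2*x)*exp(-x).
Apply the initial conditions: u(0) = C1 = 0 and u'(0) = C2 - C1 = 1. Solving gives C1 = 0, C2 = 1.

u = x*exp(-x)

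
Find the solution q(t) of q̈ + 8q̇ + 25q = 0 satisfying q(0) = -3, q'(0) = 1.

Characteristic equation r² + 8r + 25 = 0 has discriminant (8)² - 4·(25) = -36 < 0, so r = -4 ± 3i.
Hence q_h = C1*cos(3*t)*exp(-4*t) + C2*exp(-4*t)*sin(3*t).
Apply the initial conditions: q(0) = C1 = -3 and q'(0) = -4*C1 + 3*C2 = 1. Solving gives C1 = -3, C2 = -11/3.

q = -3*cos(3*t)*exp(-4*t) - 11*exp(-4*t)*sin(3*t)/3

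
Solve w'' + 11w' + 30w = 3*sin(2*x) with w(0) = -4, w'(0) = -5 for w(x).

Characteristic equation r² + 11r + 30 = 0 factors as (r + 5)(r + 6) = 0, so r = -5, -6.
Hence w_h = C1*exp(-5*x) + C2*exp(-6*x).
Try w_p = A*cos(2*x) + B*sin(2*x). Substituting and equating the coefficients of cos(2x) and sin(2x) gives A = -33/580, B = 39/580, so w_p = -33*cos(2*x)/580 + 39*sin(2*x)/580.
General solution: w = -33*cos(2*x)/580 + 39*sin(2*x)/580 + C1*exp(-5*x) + C2*exp(-6*x).
Apply the initial conditions: w(0) = -33/580 + C1 + C2 = -4 and w'(0) = 39/290 - 6*C2 - 5*C1 = -5. Solving gives C1 = -835/29, C2 = 497/20.

w = -835*exp(-5*x)/29 - 33*cos(2*x)/580 + 39*sin(2*x)/580 + 497*exp(-6*x)/20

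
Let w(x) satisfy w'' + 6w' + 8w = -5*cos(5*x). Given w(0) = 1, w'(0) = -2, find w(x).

Characteristic equation r² + 6r + 8 = 0 factors as (r + 2)(r + 4) = 0, so r = -2, -4.
Hence w_h = C1*exp(-2*x) + C2*exp(-4*x).
Try w_p = A*cos(5*x) + B*sin(5*x). Substituting and equating the coefficients of cos(5x) and sin(5x) gives A = 85/1189, B = -150/1189, so w_p = -150*sin(5*x)/1189 + 85*cos(5*x)/1189.
General solution: w = -150*sin(5*x)/1189 + 85*cos(5*x)/1189 + C1*exp(-2*x) + C2*exp(-4*x).
Apply the initial conditions: w(0) = 85/1189 + C1 + C2 = 1 and w'(0) = -750/1189 - 4*C2 - 2*C1 = -2. Solving gives C1 = 34/29, C2 = -10/41.

w = -150*sin(5*x)/1189 - 10*exp(-4*x)/41 + 34*exp(-2*x)/29 + 85*cos(5*x)/1189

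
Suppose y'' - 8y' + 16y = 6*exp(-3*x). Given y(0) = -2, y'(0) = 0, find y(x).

Characteristic equation r² - 8r + 16 = 0 has discriminant (-8)² - 4·(16) = 0, so r = 4 is a repeated root.
Hence y_h = (C1 + C2*x)*exp(4*x).
Try y_p = A*exp(-3*x). Substituting into the equation and dividing by exp(-3*x) gives A = 6/49, so y_p = 6*exp(-3*x)/49.
General solution: y = 6*exp(-3*x)/49 + C1*exp(4*x) + C2*x*exp(4*x).
Apply the initial conditions: y(0) = 6/49 + C1 = -2 and y'(0) = -18/49 + C2 + 4*C1 = 0. Solving gives C1 = -104/49, C2 = 62/7.

y = -104*exp(4*x)/49 + 6*exp(-3*x)/49 + 62*x*exp(4*x)/7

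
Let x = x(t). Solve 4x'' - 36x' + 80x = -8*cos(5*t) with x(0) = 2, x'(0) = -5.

Divide through by 4: x'' - 9x' + 20x = -2*cos(5*t).
Characteristic equation r² - 9r + 20 = 0 factors as (r - 5)(r - 4) = 0, so r = 5, 4.
Hence x_h = C1*exp(5*t) + C2*exp(4*t).
Try x_p = A*cos(5*t) + B*sin(5*t). Substituting and equating the coefficients of cos(5t) and sin(5t) gives A = 1/205, B = 9/205, so x_p = cos(5*t)/205 + 9*sin(5*t)/205.
General solution: x = cos(5*t)/205 + 9*sin(5*t)/205 + C1*exp(5*t) + C2*exp(4*t).
Apply the initial conditions: x(0) = 1/205 + C1 + C2 = 2 and x'(0) = 9/41 + 4*C2 + 5*C1 = -5. Solving gives C1 = -66/5, C2 = 623/41.

x = -66*exp(5*t)/5 + cos(5*t)/205 + 9*sin(5*t)/205 + 623*exp(4*t)/41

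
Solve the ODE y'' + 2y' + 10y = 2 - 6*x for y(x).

y = 8/25 - 3*x/5 + C1*cos(3*x)*exp(-x) + C2*exp(-x)*sin(3*x)

Characteristic equation r² + 2r + 10 = 0 has discriminant (2)² - 4·(10) = -36 < 0, so r = -1 ± 3i.
Hence y_h = C1*cos(3*x)*exp(-x) + C2*exp(-x)*sin(3*x).
For the particular solution try y_p = A0 + A1*x. Substituting and matching coefficients of each power of x gives A0 = 8/25, A1 = -3/5, so y_p = 8/25 - 3*x/5.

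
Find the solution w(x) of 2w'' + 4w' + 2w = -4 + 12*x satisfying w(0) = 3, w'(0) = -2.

Divide through by 2: w'' + 2w' + w = -2 + 6*x.
Characteristic equation r² + 2r + 1 = 0 has discriminant (2)² - 4·(1) = 0, so r = -1 is a repeated root.
Hence w_h = (C1 + C2*x)*exp(-x).
For the particular solution try w_p = A0 + A1*x. Substituting and matching coefficients of each power of x gives A0 = -14, A1 = 6, so w_p = -14 + 6*x.
General solution: w = -14 + 6*x + C1*exp(-x) + C2*x*exp(-x).
Apply the initial conditions: w(0) = -14 + C1 = 3 and w'(0) = 6 + C2 - C1 = -2. Solving gives C1 = 17, C2 = 9.

w = -14 + 6*x + 17*exp(-x) + 9*x*exp(-x)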